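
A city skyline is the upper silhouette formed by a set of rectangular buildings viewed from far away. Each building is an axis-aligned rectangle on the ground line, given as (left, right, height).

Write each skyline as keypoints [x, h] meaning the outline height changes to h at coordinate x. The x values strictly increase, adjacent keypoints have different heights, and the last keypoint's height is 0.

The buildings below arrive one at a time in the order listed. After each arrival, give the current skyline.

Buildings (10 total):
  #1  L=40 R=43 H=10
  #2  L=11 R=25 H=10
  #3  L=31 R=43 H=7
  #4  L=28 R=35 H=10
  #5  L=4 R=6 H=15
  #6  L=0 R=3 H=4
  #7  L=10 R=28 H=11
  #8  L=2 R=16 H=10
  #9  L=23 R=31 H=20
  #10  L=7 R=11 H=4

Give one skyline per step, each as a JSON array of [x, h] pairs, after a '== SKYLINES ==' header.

== SKYLINES ==
[[40,10],[43,0]]
[[11,10],[25,0],[40,10],[43,0]]
[[11,10],[25,0],[31,7],[40,10],[43,0]]
[[11,10],[25,0],[28,10],[35,7],[40,10],[43,0]]
[[4,15],[6,0],[11,10],[25,0],[28,10],[35,7],[40,10],[43,0]]
[[0,4],[3,0],[4,15],[6,0],[11,10],[25,0],[28,10],[35,7],[40,10],[43,0]]
[[0,4],[3,0],[4,15],[6,0],[10,11],[28,10],[35,7],[40,10],[43,0]]
[[0,4],[2,10],[4,15],[6,10],[10,11],[28,10],[35,7],[40,10],[43,0]]
[[0,4],[2,10],[4,15],[6,10],[10,11],[23,20],[31,10],[35,7],[40,10],[43,0]]
[[0,4],[2,10],[4,15],[6,10],[10,11],[23,20],[31,10],[35,7],[40,10],[43,0]]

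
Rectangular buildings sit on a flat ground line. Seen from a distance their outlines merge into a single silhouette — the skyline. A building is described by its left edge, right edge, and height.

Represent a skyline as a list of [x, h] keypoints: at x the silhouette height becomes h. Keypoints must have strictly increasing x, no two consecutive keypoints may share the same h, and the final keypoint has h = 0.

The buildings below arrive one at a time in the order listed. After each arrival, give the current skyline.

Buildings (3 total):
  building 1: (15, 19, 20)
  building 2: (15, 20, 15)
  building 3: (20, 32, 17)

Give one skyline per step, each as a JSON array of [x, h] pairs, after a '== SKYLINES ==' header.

== SKYLINES ==
[[15,20],[19,0]]
[[15,20],[19,15],[20,0]]
[[15,20],[19,15],[20,17],[32,0]]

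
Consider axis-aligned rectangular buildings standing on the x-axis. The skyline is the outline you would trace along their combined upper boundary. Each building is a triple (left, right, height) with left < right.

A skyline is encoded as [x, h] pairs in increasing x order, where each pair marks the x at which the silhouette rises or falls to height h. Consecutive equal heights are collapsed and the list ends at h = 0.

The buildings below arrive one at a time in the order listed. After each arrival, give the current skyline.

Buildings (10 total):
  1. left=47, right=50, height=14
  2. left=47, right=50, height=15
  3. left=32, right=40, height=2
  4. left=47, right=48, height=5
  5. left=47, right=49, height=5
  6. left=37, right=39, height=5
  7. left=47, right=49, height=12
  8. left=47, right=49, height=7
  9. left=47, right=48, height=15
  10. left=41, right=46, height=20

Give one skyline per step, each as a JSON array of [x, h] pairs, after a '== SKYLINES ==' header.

== SKYLINES ==
[[47,14],[50,0]]
[[47,15],[50,0]]
[[32,2],[40,0],[47,15],[50,0]]
[[32,2],[40,0],[47,15],[50,0]]
[[32,2],[40,0],[47,15],[50,0]]
[[32,2],[37,5],[39,2],[40,0],[47,15],[50,0]]
[[32,2],[37,5],[39,2],[40,0],[47,15],[50,0]]
[[32,2],[37,5],[39,2],[40,0],[47,15],[50,0]]
[[32,2],[37,5],[39,2],[40,0],[47,15],[50,0]]
[[32,2],[37,5],[39,2],[40,0],[41,20],[46,0],[47,15],[50,0]]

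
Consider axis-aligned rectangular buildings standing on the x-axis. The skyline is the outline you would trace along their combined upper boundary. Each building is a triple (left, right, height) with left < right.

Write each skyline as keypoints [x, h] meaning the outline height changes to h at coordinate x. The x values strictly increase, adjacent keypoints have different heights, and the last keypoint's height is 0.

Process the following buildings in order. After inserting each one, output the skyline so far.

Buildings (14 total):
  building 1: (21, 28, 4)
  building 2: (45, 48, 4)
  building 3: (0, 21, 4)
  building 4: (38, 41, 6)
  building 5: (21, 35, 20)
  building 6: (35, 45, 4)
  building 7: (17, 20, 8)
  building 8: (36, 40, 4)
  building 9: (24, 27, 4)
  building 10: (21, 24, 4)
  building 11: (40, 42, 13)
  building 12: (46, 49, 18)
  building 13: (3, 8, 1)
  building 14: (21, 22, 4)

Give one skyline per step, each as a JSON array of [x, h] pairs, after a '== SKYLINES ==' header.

== SKYLINES ==
[[21,4],[28,0]]
[[21,4],[28,0],[45,4],[48,0]]
[[0,4],[28,0],[45,4],[48,0]]
[[0,4],[28,0],[38,6],[41,0],[45,4],[48,0]]
[[0,4],[21,20],[35,0],[38,6],[41,0],[45,4],[48,0]]
[[0,4],[21,20],[35,4],[38,6],[41,4],[48,0]]
[[0,4],[17,8],[20,4],[21,20],[35,4],[38,6],[41,4],[48,0]]
[[0,4],[17,8],[20,4],[21,20],[35,4],[38,6],[41,4],[48,0]]
[[0,4],[17,8],[20,4],[21,20],[35,4],[38,6],[41,4],[48,0]]
[[0,4],[17,8],[20,4],[21,20],[35,4],[38,6],[41,4],[48,0]]
[[0,4],[17,8],[20,4],[21,20],[35,4],[38,6],[40,13],[42,4],[48,0]]
[[0,4],[17,8],[20,4],[21,20],[35,4],[38,6],[40,13],[42,4],[46,18],[49,0]]
[[0,4],[17,8],[20,4],[21,20],[35,4],[38,6],[40,13],[42,4],[46,18],[49,0]]
[[0,4],[17,8],[20,4],[21,20],[35,4],[38,6],[40,13],[42,4],[46,18],[49,0]]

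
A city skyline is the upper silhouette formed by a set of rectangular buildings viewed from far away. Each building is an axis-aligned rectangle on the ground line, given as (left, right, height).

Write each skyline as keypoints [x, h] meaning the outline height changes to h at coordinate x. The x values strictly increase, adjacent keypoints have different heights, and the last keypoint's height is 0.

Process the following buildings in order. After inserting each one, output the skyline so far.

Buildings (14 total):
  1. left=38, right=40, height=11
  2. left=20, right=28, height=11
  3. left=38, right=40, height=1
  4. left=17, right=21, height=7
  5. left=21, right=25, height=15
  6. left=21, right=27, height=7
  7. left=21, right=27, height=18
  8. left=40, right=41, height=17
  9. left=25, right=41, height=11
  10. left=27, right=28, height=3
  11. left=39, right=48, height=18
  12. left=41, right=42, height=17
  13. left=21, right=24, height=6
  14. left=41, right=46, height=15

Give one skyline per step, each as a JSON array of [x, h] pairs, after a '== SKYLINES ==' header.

== SKYLINES ==
[[38,11],[40,0]]
[[20,11],[28,0],[38,11],[40,0]]
[[20,11],[28,0],[38,11],[40,0]]
[[17,7],[20,11],[28,0],[38,11],[40,0]]
[[17,7],[20,11],[21,15],[25,11],[28,0],[38,11],[40,0]]
[[17,7],[20,11],[21,15],[25,11],[28,0],[38,11],[40,0]]
[[17,7],[20,11],[21,18],[27,11],[28,0],[38,11],[40,0]]
[[17,7],[20,11],[21,18],[27,11],[28,0],[38,11],[40,17],[41,0]]
[[17,7],[20,11],[21,18],[27,11],[40,17],[41,0]]
[[17,7],[20,11],[21,18],[27,11],[40,17],[41,0]]
[[17,7],[20,11],[21,18],[27,11],[39,18],[48,0]]
[[17,7],[20,11],[21,18],[27,11],[39,18],[48,0]]
[[17,7],[20,11],[21,18],[27,11],[39,18],[48,0]]
[[17,7],[20,11],[21,18],[27,11],[39,18],[48,0]]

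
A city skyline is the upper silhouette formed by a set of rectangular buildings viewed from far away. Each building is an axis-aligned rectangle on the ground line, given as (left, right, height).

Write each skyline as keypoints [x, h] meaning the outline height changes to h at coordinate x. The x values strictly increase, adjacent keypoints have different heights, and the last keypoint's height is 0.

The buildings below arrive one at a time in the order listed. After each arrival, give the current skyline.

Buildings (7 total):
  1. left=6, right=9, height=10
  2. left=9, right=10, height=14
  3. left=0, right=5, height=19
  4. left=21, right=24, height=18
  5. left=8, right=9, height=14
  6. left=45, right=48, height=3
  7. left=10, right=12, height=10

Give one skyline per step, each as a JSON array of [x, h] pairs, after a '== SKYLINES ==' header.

== SKYLINES ==
[[6,10],[9,0]]
[[6,10],[9,14],[10,0]]
[[0,19],[5,0],[6,10],[9,14],[10,0]]
[[0,19],[5,0],[6,10],[9,14],[10,0],[21,18],[24,0]]
[[0,19],[5,0],[6,10],[8,14],[10,0],[21,18],[24,0]]
[[0,19],[5,0],[6,10],[8,14],[10,0],[21,18],[24,0],[45,3],[48,0]]
[[0,19],[5,0],[6,10],[8,14],[10,10],[12,0],[21,18],[24,0],[45,3],[48,0]]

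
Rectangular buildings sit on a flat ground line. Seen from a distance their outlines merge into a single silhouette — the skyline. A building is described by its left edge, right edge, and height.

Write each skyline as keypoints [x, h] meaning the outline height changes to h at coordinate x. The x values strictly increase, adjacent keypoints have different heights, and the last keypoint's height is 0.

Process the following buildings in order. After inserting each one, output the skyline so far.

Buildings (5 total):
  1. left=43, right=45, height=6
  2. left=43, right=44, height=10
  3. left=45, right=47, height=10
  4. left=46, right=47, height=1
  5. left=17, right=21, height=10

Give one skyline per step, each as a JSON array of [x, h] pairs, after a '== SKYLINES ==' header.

== SKYLINES ==
[[43,6],[45,0]]
[[43,10],[44,6],[45,0]]
[[43,10],[44,6],[45,10],[47,0]]
[[43,10],[44,6],[45,10],[47,0]]
[[17,10],[21,0],[43,10],[44,6],[45,10],[47,0]]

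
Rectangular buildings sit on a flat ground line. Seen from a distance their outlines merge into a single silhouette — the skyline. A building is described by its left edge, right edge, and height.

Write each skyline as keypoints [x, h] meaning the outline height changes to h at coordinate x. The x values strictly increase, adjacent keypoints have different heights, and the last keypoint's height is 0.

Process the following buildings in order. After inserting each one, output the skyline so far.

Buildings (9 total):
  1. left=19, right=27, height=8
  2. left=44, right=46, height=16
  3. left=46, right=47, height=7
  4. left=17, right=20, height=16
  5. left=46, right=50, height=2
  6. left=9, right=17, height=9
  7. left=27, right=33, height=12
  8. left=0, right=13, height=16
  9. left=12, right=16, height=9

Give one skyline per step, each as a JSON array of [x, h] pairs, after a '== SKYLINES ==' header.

== SKYLINES ==
[[19,8],[27,0]]
[[19,8],[27,0],[44,16],[46,0]]
[[19,8],[27,0],[44,16],[46,7],[47,0]]
[[17,16],[20,8],[27,0],[44,16],[46,7],[47,0]]
[[17,16],[20,8],[27,0],[44,16],[46,7],[47,2],[50,0]]
[[9,9],[17,16],[20,8],[27,0],[44,16],[46,7],[47,2],[50,0]]
[[9,9],[17,16],[20,8],[27,12],[33,0],[44,16],[46,7],[47,2],[50,0]]
[[0,16],[13,9],[17,16],[20,8],[27,12],[33,0],[44,16],[46,7],[47,2],[50,0]]
[[0,16],[13,9],[17,16],[20,8],[27,12],[33,0],[44,16],[46,7],[47,2],[50,0]]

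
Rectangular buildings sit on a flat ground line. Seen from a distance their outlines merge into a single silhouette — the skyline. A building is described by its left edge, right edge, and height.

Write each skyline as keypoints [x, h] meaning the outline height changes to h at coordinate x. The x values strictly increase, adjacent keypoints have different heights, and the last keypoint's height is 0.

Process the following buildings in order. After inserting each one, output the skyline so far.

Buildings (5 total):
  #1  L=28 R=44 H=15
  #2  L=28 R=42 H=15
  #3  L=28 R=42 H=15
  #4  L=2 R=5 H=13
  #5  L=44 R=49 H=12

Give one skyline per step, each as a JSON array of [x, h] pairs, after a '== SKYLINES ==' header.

== SKYLINES ==
[[28,15],[44,0]]
[[28,15],[44,0]]
[[28,15],[44,0]]
[[2,13],[5,0],[28,15],[44,0]]
[[2,13],[5,0],[28,15],[44,12],[49,0]]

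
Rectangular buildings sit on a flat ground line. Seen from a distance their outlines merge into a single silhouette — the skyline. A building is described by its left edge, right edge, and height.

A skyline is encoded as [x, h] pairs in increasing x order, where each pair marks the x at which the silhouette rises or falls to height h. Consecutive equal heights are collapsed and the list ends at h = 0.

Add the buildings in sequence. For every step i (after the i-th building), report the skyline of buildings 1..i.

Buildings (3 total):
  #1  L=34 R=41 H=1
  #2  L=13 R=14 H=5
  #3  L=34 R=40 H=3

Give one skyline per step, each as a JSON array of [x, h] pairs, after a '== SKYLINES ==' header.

== SKYLINES ==
[[34,1],[41,0]]
[[13,5],[14,0],[34,1],[41,0]]
[[13,5],[14,0],[34,3],[40,1],[41,0]]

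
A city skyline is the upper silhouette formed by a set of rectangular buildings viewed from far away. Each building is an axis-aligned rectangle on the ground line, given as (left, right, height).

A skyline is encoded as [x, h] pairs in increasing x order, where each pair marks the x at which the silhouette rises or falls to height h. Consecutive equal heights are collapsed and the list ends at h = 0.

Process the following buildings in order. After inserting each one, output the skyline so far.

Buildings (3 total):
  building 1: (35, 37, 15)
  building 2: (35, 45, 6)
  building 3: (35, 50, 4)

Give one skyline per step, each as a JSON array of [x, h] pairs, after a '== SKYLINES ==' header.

== SKYLINES ==
[[35,15],[37,0]]
[[35,15],[37,6],[45,0]]
[[35,15],[37,6],[45,4],[50,0]]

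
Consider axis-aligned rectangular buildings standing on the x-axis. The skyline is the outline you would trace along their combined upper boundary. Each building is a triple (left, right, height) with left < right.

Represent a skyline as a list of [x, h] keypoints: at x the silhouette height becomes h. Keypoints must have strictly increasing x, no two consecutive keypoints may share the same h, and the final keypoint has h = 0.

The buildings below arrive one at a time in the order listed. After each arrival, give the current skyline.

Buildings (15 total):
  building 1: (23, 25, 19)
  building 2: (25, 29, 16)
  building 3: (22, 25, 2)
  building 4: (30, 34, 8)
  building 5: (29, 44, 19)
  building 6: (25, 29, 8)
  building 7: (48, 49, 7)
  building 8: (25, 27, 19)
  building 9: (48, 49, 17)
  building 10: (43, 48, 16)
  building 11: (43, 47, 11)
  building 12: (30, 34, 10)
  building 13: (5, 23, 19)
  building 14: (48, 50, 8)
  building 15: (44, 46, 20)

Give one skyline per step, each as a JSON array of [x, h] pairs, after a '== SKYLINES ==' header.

== SKYLINES ==
[[23,19],[25,0]]
[[23,19],[25,16],[29,0]]
[[22,2],[23,19],[25,16],[29,0]]
[[22,2],[23,19],[25,16],[29,0],[30,8],[34,0]]
[[22,2],[23,19],[25,16],[29,19],[44,0]]
[[22,2],[23,19],[25,16],[29,19],[44,0]]
[[22,2],[23,19],[25,16],[29,19],[44,0],[48,7],[49,0]]
[[22,2],[23,19],[27,16],[29,19],[44,0],[48,7],[49,0]]
[[22,2],[23,19],[27,16],[29,19],[44,0],[48,17],[49,0]]
[[22,2],[23,19],[27,16],[29,19],[44,16],[48,17],[49,0]]
[[22,2],[23,19],[27,16],[29,19],[44,16],[48,17],[49,0]]
[[22,2],[23,19],[27,16],[29,19],[44,16],[48,17],[49,0]]
[[5,19],[27,16],[29,19],[44,16],[48,17],[49,0]]
[[5,19],[27,16],[29,19],[44,16],[48,17],[49,8],[50,0]]
[[5,19],[27,16],[29,19],[44,20],[46,16],[48,17],[49,8],[50,0]]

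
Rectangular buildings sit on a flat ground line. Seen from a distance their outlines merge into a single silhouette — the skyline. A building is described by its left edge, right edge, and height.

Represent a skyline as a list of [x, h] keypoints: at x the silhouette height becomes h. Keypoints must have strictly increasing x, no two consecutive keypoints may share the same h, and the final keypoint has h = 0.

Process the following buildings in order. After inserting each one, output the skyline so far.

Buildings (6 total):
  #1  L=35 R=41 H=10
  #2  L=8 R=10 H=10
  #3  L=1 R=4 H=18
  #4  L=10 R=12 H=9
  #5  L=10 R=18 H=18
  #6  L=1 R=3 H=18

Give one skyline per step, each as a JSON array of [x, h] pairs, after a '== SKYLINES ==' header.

== SKYLINES ==
[[35,10],[41,0]]
[[8,10],[10,0],[35,10],[41,0]]
[[1,18],[4,0],[8,10],[10,0],[35,10],[41,0]]
[[1,18],[4,0],[8,10],[10,9],[12,0],[35,10],[41,0]]
[[1,18],[4,0],[8,10],[10,18],[18,0],[35,10],[41,0]]
[[1,18],[4,0],[8,10],[10,18],[18,0],[35,10],[41,0]]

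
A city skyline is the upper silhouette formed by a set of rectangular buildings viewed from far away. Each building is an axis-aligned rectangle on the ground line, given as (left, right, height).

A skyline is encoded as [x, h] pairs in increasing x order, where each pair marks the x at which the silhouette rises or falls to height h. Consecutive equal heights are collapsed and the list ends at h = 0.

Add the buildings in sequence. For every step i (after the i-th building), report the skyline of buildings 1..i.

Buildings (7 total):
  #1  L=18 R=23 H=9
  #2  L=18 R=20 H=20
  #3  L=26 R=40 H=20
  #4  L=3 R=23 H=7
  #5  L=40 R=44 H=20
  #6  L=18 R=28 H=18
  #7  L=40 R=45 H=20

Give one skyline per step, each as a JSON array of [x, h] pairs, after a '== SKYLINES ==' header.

== SKYLINES ==
[[18,9],[23,0]]
[[18,20],[20,9],[23,0]]
[[18,20],[20,9],[23,0],[26,20],[40,0]]
[[3,7],[18,20],[20,9],[23,0],[26,20],[40,0]]
[[3,7],[18,20],[20,9],[23,0],[26,20],[44,0]]
[[3,7],[18,20],[20,18],[26,20],[44,0]]
[[3,7],[18,20],[20,18],[26,20],[45,0]]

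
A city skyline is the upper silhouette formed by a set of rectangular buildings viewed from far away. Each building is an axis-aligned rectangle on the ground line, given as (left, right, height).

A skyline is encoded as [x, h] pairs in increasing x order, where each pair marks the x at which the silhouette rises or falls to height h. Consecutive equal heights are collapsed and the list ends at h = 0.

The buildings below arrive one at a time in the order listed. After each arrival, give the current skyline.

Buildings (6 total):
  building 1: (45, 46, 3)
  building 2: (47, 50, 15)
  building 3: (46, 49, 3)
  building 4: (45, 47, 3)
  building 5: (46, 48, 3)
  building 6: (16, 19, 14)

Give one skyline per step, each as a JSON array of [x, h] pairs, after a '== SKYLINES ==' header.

== SKYLINES ==
[[45,3],[46,0]]
[[45,3],[46,0],[47,15],[50,0]]
[[45,3],[47,15],[50,0]]
[[45,3],[47,15],[50,0]]
[[45,3],[47,15],[50,0]]
[[16,14],[19,0],[45,3],[47,15],[50,0]]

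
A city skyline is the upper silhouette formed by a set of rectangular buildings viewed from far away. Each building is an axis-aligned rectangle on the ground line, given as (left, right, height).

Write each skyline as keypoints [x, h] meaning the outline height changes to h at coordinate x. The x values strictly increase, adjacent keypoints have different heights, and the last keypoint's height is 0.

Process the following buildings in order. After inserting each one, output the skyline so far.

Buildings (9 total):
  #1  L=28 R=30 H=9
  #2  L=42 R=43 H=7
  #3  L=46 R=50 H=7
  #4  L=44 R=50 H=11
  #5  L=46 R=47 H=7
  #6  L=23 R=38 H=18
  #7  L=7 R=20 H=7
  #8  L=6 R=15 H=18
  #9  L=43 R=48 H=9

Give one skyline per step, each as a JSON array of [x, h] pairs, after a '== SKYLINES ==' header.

== SKYLINES ==
[[28,9],[30,0]]
[[28,9],[30,0],[42,7],[43,0]]
[[28,9],[30,0],[42,7],[43,0],[46,7],[50,0]]
[[28,9],[30,0],[42,7],[43,0],[44,11],[50,0]]
[[28,9],[30,0],[42,7],[43,0],[44,11],[50,0]]
[[23,18],[38,0],[42,7],[43,0],[44,11],[50,0]]
[[7,7],[20,0],[23,18],[38,0],[42,7],[43,0],[44,11],[50,0]]
[[6,18],[15,7],[20,0],[23,18],[38,0],[42,7],[43,0],[44,11],[50,0]]
[[6,18],[15,7],[20,0],[23,18],[38,0],[42,7],[43,9],[44,11],[50,0]]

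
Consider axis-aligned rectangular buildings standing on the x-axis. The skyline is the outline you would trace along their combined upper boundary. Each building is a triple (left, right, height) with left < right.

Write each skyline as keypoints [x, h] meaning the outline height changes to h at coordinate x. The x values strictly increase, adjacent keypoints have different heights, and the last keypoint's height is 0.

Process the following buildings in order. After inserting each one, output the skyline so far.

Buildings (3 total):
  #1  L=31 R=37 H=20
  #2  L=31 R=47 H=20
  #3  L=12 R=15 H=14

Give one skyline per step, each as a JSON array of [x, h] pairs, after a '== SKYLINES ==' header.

== SKYLINES ==
[[31,20],[37,0]]
[[31,20],[47,0]]
[[12,14],[15,0],[31,20],[47,0]]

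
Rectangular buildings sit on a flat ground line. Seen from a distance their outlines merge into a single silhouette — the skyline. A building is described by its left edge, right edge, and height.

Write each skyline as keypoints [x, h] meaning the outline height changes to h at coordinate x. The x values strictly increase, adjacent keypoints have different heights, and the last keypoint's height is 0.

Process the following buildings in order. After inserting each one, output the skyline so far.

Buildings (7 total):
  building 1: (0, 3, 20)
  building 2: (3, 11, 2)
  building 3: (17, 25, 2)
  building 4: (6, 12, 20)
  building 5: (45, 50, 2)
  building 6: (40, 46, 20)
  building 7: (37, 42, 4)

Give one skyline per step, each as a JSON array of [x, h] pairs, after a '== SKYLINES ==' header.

== SKYLINES ==
[[0,20],[3,0]]
[[0,20],[3,2],[11,0]]
[[0,20],[3,2],[11,0],[17,2],[25,0]]
[[0,20],[3,2],[6,20],[12,0],[17,2],[25,0]]
[[0,20],[3,2],[6,20],[12,0],[17,2],[25,0],[45,2],[50,0]]
[[0,20],[3,2],[6,20],[12,0],[17,2],[25,0],[40,20],[46,2],[50,0]]
[[0,20],[3,2],[6,20],[12,0],[17,2],[25,0],[37,4],[40,20],[46,2],[50,0]]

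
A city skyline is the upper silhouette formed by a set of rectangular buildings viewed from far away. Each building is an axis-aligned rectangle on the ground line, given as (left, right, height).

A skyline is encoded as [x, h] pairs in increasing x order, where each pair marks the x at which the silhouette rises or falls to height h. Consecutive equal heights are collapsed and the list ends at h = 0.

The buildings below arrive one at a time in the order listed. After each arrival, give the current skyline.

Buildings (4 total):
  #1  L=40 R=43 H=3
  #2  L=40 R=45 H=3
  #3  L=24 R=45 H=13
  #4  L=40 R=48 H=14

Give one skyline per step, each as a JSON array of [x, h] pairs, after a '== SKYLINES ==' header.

== SKYLINES ==
[[40,3],[43,0]]
[[40,3],[45,0]]
[[24,13],[45,0]]
[[24,13],[40,14],[48,0]]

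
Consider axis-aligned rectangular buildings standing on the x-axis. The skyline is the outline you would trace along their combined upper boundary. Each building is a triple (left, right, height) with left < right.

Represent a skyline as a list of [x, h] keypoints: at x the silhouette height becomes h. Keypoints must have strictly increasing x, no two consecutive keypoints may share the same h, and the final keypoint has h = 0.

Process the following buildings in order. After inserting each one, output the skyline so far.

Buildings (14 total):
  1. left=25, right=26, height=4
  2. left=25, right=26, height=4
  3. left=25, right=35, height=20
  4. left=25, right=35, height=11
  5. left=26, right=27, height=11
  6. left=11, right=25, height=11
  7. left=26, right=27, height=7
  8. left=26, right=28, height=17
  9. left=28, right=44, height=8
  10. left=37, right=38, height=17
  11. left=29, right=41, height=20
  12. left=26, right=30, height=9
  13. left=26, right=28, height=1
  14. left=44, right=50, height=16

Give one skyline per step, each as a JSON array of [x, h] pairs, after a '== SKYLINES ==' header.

== SKYLINES ==
[[25,4],[26,0]]
[[25,4],[26,0]]
[[25,20],[35,0]]
[[25,20],[35,0]]
[[25,20],[35,0]]
[[11,11],[25,20],[35,0]]
[[11,11],[25,20],[35,0]]
[[11,11],[25,20],[35,0]]
[[11,11],[25,20],[35,8],[44,0]]
[[11,11],[25,20],[35,8],[37,17],[38,8],[44,0]]
[[11,11],[25,20],[41,8],[44,0]]
[[11,11],[25,20],[41,8],[44,0]]
[[11,11],[25,20],[41,8],[44,0]]
[[11,11],[25,20],[41,8],[44,16],[50,0]]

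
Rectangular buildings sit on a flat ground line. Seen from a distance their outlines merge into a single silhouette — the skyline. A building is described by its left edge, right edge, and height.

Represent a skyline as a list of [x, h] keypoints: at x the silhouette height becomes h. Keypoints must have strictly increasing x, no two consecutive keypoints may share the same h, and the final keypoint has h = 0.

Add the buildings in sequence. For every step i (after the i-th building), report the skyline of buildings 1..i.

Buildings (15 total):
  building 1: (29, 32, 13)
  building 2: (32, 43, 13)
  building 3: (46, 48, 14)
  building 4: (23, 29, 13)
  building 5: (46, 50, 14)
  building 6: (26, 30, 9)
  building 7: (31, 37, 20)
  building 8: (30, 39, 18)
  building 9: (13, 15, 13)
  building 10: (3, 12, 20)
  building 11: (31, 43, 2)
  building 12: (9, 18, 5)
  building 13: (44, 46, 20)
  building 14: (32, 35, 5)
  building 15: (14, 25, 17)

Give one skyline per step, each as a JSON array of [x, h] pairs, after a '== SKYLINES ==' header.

== SKYLINES ==
[[29,13],[32,0]]
[[29,13],[43,0]]
[[29,13],[43,0],[46,14],[48,0]]
[[23,13],[43,0],[46,14],[48,0]]
[[23,13],[43,0],[46,14],[50,0]]
[[23,13],[43,0],[46,14],[50,0]]
[[23,13],[31,20],[37,13],[43,0],[46,14],[50,0]]
[[23,13],[30,18],[31,20],[37,18],[39,13],[43,0],[46,14],[50,0]]
[[13,13],[15,0],[23,13],[30,18],[31,20],[37,18],[39,13],[43,0],[46,14],[50,0]]
[[3,20],[12,0],[13,13],[15,0],[23,13],[30,18],[31,20],[37,18],[39,13],[43,0],[46,14],[50,0]]
[[3,20],[12,0],[13,13],[15,0],[23,13],[30,18],[31,20],[37,18],[39,13],[43,0],[46,14],[50,0]]
[[3,20],[12,5],[13,13],[15,5],[18,0],[23,13],[30,18],[31,20],[37,18],[39,13],[43,0],[46,14],[50,0]]
[[3,20],[12,5],[13,13],[15,5],[18,0],[23,13],[30,18],[31,20],[37,18],[39,13],[43,0],[44,20],[46,14],[50,0]]
[[3,20],[12,5],[13,13],[15,5],[18,0],[23,13],[30,18],[31,20],[37,18],[39,13],[43,0],[44,20],[46,14],[50,0]]
[[3,20],[12,5],[13,13],[14,17],[25,13],[30,18],[31,20],[37,18],[39,13],[43,0],[44,20],[46,14],[50,0]]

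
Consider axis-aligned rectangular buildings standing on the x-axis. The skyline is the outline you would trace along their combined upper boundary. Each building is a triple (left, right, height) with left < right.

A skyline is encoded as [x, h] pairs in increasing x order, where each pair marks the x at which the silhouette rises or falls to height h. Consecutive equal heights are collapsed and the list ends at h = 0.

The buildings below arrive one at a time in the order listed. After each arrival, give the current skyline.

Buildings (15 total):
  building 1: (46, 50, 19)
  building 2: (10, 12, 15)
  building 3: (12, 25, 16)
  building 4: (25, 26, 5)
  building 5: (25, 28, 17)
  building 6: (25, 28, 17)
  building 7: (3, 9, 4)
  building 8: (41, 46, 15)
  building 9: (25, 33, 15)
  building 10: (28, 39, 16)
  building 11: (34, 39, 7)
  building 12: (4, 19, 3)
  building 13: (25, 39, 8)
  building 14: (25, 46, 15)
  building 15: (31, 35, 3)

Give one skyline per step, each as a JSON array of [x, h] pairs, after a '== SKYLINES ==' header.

== SKYLINES ==
[[46,19],[50,0]]
[[10,15],[12,0],[46,19],[50,0]]
[[10,15],[12,16],[25,0],[46,19],[50,0]]
[[10,15],[12,16],[25,5],[26,0],[46,19],[50,0]]
[[10,15],[12,16],[25,17],[28,0],[46,19],[50,0]]
[[10,15],[12,16],[25,17],[28,0],[46,19],[50,0]]
[[3,4],[9,0],[10,15],[12,16],[25,17],[28,0],[46,19],[50,0]]
[[3,4],[9,0],[10,15],[12,16],[25,17],[28,0],[41,15],[46,19],[50,0]]
[[3,4],[9,0],[10,15],[12,16],[25,17],[28,15],[33,0],[41,15],[46,19],[50,0]]
[[3,4],[9,0],[10,15],[12,16],[25,17],[28,16],[39,0],[41,15],[46,19],[50,0]]
[[3,4],[9,0],[10,15],[12,16],[25,17],[28,16],[39,0],[41,15],[46,19],[50,0]]
[[3,4],[9,3],[10,15],[12,16],[25,17],[28,16],[39,0],[41,15],[46,19],[50,0]]
[[3,4],[9,3],[10,15],[12,16],[25,17],[28,16],[39,0],[41,15],[46,19],[50,0]]
[[3,4],[9,3],[10,15],[12,16],[25,17],[28,16],[39,15],[46,19],[50,0]]
[[3,4],[9,3],[10,15],[12,16],[25,17],[28,16],[39,15],[46,19],[50,0]]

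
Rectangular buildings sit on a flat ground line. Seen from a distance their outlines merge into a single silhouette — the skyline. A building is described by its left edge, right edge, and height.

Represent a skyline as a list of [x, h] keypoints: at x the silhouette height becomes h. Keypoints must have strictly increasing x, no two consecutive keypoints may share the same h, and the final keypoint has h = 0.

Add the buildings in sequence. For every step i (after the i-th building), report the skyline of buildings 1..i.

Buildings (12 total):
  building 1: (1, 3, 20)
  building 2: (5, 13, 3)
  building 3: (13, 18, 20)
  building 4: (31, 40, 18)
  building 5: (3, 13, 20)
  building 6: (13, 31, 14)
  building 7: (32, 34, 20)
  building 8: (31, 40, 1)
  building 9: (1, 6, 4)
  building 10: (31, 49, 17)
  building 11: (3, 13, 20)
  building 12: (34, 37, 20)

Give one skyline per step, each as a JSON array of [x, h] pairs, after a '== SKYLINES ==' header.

== SKYLINES ==
[[1,20],[3,0]]
[[1,20],[3,0],[5,3],[13,0]]
[[1,20],[3,0],[5,3],[13,20],[18,0]]
[[1,20],[3,0],[5,3],[13,20],[18,0],[31,18],[40,0]]
[[1,20],[18,0],[31,18],[40,0]]
[[1,20],[18,14],[31,18],[40,0]]
[[1,20],[18,14],[31,18],[32,20],[34,18],[40,0]]
[[1,20],[18,14],[31,18],[32,20],[34,18],[40,0]]
[[1,20],[18,14],[31,18],[32,20],[34,18],[40,0]]
[[1,20],[18,14],[31,18],[32,20],[34,18],[40,17],[49,0]]
[[1,20],[18,14],[31,18],[32,20],[34,18],[40,17],[49,0]]
[[1,20],[18,14],[31,18],[32,20],[37,18],[40,17],[49,0]]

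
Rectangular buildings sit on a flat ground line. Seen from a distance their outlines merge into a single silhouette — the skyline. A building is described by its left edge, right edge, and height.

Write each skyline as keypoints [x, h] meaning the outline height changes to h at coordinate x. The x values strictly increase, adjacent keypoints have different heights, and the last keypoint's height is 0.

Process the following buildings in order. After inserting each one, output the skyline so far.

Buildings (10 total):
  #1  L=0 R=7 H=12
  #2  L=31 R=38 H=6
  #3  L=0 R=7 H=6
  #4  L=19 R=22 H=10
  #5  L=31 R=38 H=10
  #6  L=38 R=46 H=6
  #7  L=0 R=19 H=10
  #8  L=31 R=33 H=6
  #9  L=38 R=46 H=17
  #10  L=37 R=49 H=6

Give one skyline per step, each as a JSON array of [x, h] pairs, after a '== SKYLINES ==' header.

== SKYLINES ==
[[0,12],[7,0]]
[[0,12],[7,0],[31,6],[38,0]]
[[0,12],[7,0],[31,6],[38,0]]
[[0,12],[7,0],[19,10],[22,0],[31,6],[38,0]]
[[0,12],[7,0],[19,10],[22,0],[31,10],[38,0]]
[[0,12],[7,0],[19,10],[22,0],[31,10],[38,6],[46,0]]
[[0,12],[7,10],[22,0],[31,10],[38,6],[46,0]]
[[0,12],[7,10],[22,0],[31,10],[38,6],[46,0]]
[[0,12],[7,10],[22,0],[31,10],[38,17],[46,0]]
[[0,12],[7,10],[22,0],[31,10],[38,17],[46,6],[49,0]]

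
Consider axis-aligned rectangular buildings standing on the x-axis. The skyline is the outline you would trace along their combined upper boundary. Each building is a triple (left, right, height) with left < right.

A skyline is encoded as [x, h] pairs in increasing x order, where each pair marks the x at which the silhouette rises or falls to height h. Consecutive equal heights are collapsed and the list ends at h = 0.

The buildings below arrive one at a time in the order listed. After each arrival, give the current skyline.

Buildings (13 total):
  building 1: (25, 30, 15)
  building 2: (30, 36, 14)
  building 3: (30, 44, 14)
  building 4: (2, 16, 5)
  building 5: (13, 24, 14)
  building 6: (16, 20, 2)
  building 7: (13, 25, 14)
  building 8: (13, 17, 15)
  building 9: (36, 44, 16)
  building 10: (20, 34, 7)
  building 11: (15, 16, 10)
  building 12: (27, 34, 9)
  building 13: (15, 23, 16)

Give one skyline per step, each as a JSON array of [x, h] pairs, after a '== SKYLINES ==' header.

== SKYLINES ==
[[25,15],[30,0]]
[[25,15],[30,14],[36,0]]
[[25,15],[30,14],[44,0]]
[[2,5],[16,0],[25,15],[30,14],[44,0]]
[[2,5],[13,14],[24,0],[25,15],[30,14],[44,0]]
[[2,5],[13,14],[24,0],[25,15],[30,14],[44,0]]
[[2,5],[13,14],[25,15],[30,14],[44,0]]
[[2,5],[13,15],[17,14],[25,15],[30,14],[44,0]]
[[2,5],[13,15],[17,14],[25,15],[30,14],[36,16],[44,0]]
[[2,5],[13,15],[17,14],[25,15],[30,14],[36,16],[44,0]]
[[2,5],[13,15],[17,14],[25,15],[30,14],[36,16],[44,0]]
[[2,5],[13,15],[17,14],[25,15],[30,14],[36,16],[44,0]]
[[2,5],[13,15],[15,16],[23,14],[25,15],[30,14],[36,16],[44,0]]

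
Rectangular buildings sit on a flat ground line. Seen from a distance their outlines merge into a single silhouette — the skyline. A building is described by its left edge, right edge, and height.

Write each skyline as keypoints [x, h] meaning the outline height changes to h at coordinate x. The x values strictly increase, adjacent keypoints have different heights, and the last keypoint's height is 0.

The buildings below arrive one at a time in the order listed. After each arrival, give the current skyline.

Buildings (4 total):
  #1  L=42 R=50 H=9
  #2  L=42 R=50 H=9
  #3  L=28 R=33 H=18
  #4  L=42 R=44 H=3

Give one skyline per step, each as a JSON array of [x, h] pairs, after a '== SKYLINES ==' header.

== SKYLINES ==
[[42,9],[50,0]]
[[42,9],[50,0]]
[[28,18],[33,0],[42,9],[50,0]]
[[28,18],[33,0],[42,9],[50,0]]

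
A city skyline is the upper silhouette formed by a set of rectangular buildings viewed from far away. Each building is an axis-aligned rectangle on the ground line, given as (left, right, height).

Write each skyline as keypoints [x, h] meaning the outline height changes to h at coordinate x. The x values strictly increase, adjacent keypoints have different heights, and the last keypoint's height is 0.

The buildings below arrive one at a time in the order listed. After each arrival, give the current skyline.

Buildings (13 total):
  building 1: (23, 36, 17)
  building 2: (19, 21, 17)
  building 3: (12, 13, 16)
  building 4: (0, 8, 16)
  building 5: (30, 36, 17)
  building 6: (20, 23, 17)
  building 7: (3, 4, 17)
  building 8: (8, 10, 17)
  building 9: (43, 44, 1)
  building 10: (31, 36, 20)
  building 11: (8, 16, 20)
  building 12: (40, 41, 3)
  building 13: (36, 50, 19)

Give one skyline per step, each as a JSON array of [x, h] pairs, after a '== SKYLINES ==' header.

== SKYLINES ==
[[23,17],[36,0]]
[[19,17],[21,0],[23,17],[36,0]]
[[12,16],[13,0],[19,17],[21,0],[23,17],[36,0]]
[[0,16],[8,0],[12,16],[13,0],[19,17],[21,0],[23,17],[36,0]]
[[0,16],[8,0],[12,16],[13,0],[19,17],[21,0],[23,17],[36,0]]
[[0,16],[8,0],[12,16],[13,0],[19,17],[36,0]]
[[0,16],[3,17],[4,16],[8,0],[12,16],[13,0],[19,17],[36,0]]
[[0,16],[3,17],[4,16],[8,17],[10,0],[12,16],[13,0],[19,17],[36,0]]
[[0,16],[3,17],[4,16],[8,17],[10,0],[12,16],[13,0],[19,17],[36,0],[43,1],[44,0]]
[[0,16],[3,17],[4,16],[8,17],[10,0],[12,16],[13,0],[19,17],[31,20],[36,0],[43,1],[44,0]]
[[0,16],[3,17],[4,16],[8,20],[16,0],[19,17],[31,20],[36,0],[43,1],[44,0]]
[[0,16],[3,17],[4,16],[8,20],[16,0],[19,17],[31,20],[36,0],[40,3],[41,0],[43,1],[44,0]]
[[0,16],[3,17],[4,16],[8,20],[16,0],[19,17],[31,20],[36,19],[50,0]]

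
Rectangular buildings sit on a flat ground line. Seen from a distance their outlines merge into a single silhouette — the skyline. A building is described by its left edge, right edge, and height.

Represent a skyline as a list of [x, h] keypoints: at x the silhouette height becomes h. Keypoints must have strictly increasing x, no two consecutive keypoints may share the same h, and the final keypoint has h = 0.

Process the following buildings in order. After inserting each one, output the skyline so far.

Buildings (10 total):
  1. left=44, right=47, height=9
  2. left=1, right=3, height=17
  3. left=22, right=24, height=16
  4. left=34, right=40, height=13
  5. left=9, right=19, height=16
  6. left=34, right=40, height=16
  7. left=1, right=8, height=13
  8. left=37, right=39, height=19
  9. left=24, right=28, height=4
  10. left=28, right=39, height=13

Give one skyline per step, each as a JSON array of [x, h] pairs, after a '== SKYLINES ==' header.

== SKYLINES ==
[[44,9],[47,0]]
[[1,17],[3,0],[44,9],[47,0]]
[[1,17],[3,0],[22,16],[24,0],[44,9],[47,0]]
[[1,17],[3,0],[22,16],[24,0],[34,13],[40,0],[44,9],[47,0]]
[[1,17],[3,0],[9,16],[19,0],[22,16],[24,0],[34,13],[40,0],[44,9],[47,0]]
[[1,17],[3,0],[9,16],[19,0],[22,16],[24,0],[34,16],[40,0],[44,9],[47,0]]
[[1,17],[3,13],[8,0],[9,16],[19,0],[22,16],[24,0],[34,16],[40,0],[44,9],[47,0]]
[[1,17],[3,13],[8,0],[9,16],[19,0],[22,16],[24,0],[34,16],[37,19],[39,16],[40,0],[44,9],[47,0]]
[[1,17],[3,13],[8,0],[9,16],[19,0],[22,16],[24,4],[28,0],[34,16],[37,19],[39,16],[40,0],[44,9],[47,0]]
[[1,17],[3,13],[8,0],[9,16],[19,0],[22,16],[24,4],[28,13],[34,16],[37,19],[39,16],[40,0],[44,9],[47,0]]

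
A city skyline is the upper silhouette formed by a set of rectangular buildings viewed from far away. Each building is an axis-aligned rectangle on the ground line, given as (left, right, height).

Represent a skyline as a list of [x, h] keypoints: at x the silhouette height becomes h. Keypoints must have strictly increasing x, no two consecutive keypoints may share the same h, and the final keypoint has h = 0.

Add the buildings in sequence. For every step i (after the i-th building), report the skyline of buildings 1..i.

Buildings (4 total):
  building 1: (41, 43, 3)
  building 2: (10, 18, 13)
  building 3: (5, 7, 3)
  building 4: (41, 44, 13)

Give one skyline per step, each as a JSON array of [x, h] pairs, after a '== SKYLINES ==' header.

== SKYLINES ==
[[41,3],[43,0]]
[[10,13],[18,0],[41,3],[43,0]]
[[5,3],[7,0],[10,13],[18,0],[41,3],[43,0]]
[[5,3],[7,0],[10,13],[18,0],[41,13],[44,0]]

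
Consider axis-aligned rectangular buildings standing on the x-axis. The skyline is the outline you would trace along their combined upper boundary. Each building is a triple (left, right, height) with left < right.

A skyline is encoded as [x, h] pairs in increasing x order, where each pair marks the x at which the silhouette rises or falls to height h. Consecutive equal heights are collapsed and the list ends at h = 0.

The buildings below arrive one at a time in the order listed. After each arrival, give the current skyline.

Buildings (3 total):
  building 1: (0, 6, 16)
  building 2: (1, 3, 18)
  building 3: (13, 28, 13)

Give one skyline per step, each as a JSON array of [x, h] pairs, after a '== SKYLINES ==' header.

== SKYLINES ==
[[0,16],[6,0]]
[[0,16],[1,18],[3,16],[6,0]]
[[0,16],[1,18],[3,16],[6,0],[13,13],[28,0]]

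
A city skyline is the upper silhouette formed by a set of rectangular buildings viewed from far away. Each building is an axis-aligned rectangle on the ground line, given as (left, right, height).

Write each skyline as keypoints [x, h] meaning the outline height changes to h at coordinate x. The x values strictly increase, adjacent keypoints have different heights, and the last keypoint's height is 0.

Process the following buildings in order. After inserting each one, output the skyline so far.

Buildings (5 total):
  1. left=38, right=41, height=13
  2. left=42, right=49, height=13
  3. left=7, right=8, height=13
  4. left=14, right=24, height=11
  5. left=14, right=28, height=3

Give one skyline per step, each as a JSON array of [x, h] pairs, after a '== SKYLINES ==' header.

== SKYLINES ==
[[38,13],[41,0]]
[[38,13],[41,0],[42,13],[49,0]]
[[7,13],[8,0],[38,13],[41,0],[42,13],[49,0]]
[[7,13],[8,0],[14,11],[24,0],[38,13],[41,0],[42,13],[49,0]]
[[7,13],[8,0],[14,11],[24,3],[28,0],[38,13],[41,0],[42,13],[49,0]]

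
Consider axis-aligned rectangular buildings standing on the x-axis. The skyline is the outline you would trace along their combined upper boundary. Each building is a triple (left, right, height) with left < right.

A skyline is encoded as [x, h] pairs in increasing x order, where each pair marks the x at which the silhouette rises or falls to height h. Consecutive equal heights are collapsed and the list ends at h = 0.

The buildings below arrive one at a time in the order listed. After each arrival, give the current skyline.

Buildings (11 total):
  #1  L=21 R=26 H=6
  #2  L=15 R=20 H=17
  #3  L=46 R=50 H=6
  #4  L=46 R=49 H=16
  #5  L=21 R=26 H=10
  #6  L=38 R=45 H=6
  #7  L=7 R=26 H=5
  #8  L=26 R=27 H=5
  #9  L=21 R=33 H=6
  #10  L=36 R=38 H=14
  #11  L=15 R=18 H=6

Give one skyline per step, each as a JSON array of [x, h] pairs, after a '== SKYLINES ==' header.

== SKYLINES ==
[[21,6],[26,0]]
[[15,17],[20,0],[21,6],[26,0]]
[[15,17],[20,0],[21,6],[26,0],[46,6],[50,0]]
[[15,17],[20,0],[21,6],[26,0],[46,16],[49,6],[50,0]]
[[15,17],[20,0],[21,10],[26,0],[46,16],[49,6],[50,0]]
[[15,17],[20,0],[21,10],[26,0],[38,6],[45,0],[46,16],[49,6],[50,0]]
[[7,5],[15,17],[20,5],[21,10],[26,0],[38,6],[45,0],[46,16],[49,6],[50,0]]
[[7,5],[15,17],[20,5],[21,10],[26,5],[27,0],[38,6],[45,0],[46,16],[49,6],[50,0]]
[[7,5],[15,17],[20,5],[21,10],[26,6],[33,0],[38,6],[45,0],[46,16],[49,6],[50,0]]
[[7,5],[15,17],[20,5],[21,10],[26,6],[33,0],[36,14],[38,6],[45,0],[46,16],[49,6],[50,0]]
[[7,5],[15,17],[20,5],[21,10],[26,6],[33,0],[36,14],[38,6],[45,0],[46,16],[49,6],[50,0]]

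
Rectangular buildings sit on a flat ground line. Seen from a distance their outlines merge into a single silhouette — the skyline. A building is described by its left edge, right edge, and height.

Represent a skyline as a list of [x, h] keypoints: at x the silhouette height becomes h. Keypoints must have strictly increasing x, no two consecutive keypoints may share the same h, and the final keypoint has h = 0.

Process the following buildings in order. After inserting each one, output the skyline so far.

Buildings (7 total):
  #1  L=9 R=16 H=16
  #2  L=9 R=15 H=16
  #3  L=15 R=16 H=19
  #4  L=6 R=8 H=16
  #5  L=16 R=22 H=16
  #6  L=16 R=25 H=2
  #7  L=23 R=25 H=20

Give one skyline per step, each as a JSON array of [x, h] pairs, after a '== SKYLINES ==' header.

== SKYLINES ==
[[9,16],[16,0]]
[[9,16],[16,0]]
[[9,16],[15,19],[16,0]]
[[6,16],[8,0],[9,16],[15,19],[16,0]]
[[6,16],[8,0],[9,16],[15,19],[16,16],[22,0]]
[[6,16],[8,0],[9,16],[15,19],[16,16],[22,2],[25,0]]
[[6,16],[8,0],[9,16],[15,19],[16,16],[22,2],[23,20],[25,0]]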